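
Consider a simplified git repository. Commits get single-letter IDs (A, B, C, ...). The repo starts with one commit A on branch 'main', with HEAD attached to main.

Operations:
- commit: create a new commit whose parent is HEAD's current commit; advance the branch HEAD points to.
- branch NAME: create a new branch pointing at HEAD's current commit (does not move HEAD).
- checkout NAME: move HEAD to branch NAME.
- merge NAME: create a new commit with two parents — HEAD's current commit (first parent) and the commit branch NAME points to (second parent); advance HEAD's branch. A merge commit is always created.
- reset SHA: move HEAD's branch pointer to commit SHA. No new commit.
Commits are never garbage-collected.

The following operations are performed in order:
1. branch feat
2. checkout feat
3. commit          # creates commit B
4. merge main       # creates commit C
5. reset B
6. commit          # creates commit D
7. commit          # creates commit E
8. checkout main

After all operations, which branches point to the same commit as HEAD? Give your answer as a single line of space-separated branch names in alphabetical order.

After op 1 (branch): HEAD=main@A [feat=A main=A]
After op 2 (checkout): HEAD=feat@A [feat=A main=A]
After op 3 (commit): HEAD=feat@B [feat=B main=A]
After op 4 (merge): HEAD=feat@C [feat=C main=A]
After op 5 (reset): HEAD=feat@B [feat=B main=A]
After op 6 (commit): HEAD=feat@D [feat=D main=A]
After op 7 (commit): HEAD=feat@E [feat=E main=A]
After op 8 (checkout): HEAD=main@A [feat=E main=A]

Answer: main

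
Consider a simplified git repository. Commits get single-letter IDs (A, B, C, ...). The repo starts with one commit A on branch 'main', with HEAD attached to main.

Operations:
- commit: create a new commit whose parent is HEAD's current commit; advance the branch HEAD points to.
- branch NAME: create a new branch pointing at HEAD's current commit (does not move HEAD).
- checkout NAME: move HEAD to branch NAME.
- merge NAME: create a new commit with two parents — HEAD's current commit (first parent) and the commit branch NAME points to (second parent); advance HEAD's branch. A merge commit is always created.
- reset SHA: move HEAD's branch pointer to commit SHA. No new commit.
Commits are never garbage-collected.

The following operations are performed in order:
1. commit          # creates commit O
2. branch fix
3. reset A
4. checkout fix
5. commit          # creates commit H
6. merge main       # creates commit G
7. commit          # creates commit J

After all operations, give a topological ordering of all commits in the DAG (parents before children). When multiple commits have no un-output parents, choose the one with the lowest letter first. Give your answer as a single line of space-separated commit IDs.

Answer: A O H G J

Derivation:
After op 1 (commit): HEAD=main@O [main=O]
After op 2 (branch): HEAD=main@O [fix=O main=O]
After op 3 (reset): HEAD=main@A [fix=O main=A]
After op 4 (checkout): HEAD=fix@O [fix=O main=A]
After op 5 (commit): HEAD=fix@H [fix=H main=A]
After op 6 (merge): HEAD=fix@G [fix=G main=A]
After op 7 (commit): HEAD=fix@J [fix=J main=A]
commit A: parents=[]
commit G: parents=['H', 'A']
commit H: parents=['O']
commit J: parents=['G']
commit O: parents=['A']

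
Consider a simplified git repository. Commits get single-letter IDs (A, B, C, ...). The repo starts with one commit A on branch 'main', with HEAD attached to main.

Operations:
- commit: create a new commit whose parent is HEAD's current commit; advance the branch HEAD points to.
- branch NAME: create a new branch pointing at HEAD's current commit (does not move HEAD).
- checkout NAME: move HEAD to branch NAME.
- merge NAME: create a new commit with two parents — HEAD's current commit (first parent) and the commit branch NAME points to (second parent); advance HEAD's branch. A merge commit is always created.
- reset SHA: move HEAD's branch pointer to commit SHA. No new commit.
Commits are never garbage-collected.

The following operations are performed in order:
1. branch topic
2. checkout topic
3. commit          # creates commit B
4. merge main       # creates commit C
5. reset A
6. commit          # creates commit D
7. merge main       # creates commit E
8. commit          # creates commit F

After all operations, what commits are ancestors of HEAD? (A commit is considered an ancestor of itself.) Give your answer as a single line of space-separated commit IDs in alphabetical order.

Answer: A D E F

Derivation:
After op 1 (branch): HEAD=main@A [main=A topic=A]
After op 2 (checkout): HEAD=topic@A [main=A topic=A]
After op 3 (commit): HEAD=topic@B [main=A topic=B]
After op 4 (merge): HEAD=topic@C [main=A topic=C]
After op 5 (reset): HEAD=topic@A [main=A topic=A]
After op 6 (commit): HEAD=topic@D [main=A topic=D]
After op 7 (merge): HEAD=topic@E [main=A topic=E]
After op 8 (commit): HEAD=topic@F [main=A topic=F]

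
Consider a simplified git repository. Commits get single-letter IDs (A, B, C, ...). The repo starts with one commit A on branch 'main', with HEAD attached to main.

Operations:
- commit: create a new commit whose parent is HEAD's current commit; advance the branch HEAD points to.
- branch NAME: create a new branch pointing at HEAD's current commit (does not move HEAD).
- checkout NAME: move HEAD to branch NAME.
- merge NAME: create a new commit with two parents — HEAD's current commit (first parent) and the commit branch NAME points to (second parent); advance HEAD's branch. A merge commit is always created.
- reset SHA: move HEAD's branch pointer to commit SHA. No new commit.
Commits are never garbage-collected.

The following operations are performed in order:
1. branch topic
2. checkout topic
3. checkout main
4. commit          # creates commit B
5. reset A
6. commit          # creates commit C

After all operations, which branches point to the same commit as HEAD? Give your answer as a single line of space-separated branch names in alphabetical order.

Answer: main

Derivation:
After op 1 (branch): HEAD=main@A [main=A topic=A]
After op 2 (checkout): HEAD=topic@A [main=A topic=A]
After op 3 (checkout): HEAD=main@A [main=A topic=A]
After op 4 (commit): HEAD=main@B [main=B topic=A]
After op 5 (reset): HEAD=main@A [main=A topic=A]
After op 6 (commit): HEAD=main@C [main=C topic=A]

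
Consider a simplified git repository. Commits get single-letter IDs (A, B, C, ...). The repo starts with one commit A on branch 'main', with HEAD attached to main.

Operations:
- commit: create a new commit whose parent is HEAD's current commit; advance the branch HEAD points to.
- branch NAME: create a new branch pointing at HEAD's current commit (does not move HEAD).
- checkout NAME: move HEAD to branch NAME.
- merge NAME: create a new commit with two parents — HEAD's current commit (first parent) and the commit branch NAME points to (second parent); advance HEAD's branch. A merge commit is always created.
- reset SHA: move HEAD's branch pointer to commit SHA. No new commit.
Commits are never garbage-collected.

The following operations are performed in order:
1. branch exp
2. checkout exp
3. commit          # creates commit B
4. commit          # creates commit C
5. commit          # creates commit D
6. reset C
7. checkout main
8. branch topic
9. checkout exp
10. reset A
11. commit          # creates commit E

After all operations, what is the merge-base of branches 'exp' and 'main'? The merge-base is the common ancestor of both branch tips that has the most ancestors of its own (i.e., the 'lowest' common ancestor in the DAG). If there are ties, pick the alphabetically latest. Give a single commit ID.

Answer: A

Derivation:
After op 1 (branch): HEAD=main@A [exp=A main=A]
After op 2 (checkout): HEAD=exp@A [exp=A main=A]
After op 3 (commit): HEAD=exp@B [exp=B main=A]
After op 4 (commit): HEAD=exp@C [exp=C main=A]
After op 5 (commit): HEAD=exp@D [exp=D main=A]
After op 6 (reset): HEAD=exp@C [exp=C main=A]
After op 7 (checkout): HEAD=main@A [exp=C main=A]
After op 8 (branch): HEAD=main@A [exp=C main=A topic=A]
After op 9 (checkout): HEAD=exp@C [exp=C main=A topic=A]
After op 10 (reset): HEAD=exp@A [exp=A main=A topic=A]
After op 11 (commit): HEAD=exp@E [exp=E main=A topic=A]
ancestors(exp=E): ['A', 'E']
ancestors(main=A): ['A']
common: ['A']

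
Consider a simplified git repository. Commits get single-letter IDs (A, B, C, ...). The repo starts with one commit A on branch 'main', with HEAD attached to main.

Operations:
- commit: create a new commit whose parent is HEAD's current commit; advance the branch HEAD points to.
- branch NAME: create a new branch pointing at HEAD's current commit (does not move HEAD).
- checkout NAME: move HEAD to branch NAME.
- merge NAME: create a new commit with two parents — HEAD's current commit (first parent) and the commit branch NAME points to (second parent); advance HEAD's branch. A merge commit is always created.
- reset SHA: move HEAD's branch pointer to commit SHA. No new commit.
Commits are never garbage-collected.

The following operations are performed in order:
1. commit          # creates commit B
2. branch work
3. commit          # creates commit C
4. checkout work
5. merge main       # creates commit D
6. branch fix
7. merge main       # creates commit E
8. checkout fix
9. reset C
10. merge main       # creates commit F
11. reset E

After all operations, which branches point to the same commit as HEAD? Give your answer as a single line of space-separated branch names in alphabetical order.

Answer: fix work

Derivation:
After op 1 (commit): HEAD=main@B [main=B]
After op 2 (branch): HEAD=main@B [main=B work=B]
After op 3 (commit): HEAD=main@C [main=C work=B]
After op 4 (checkout): HEAD=work@B [main=C work=B]
After op 5 (merge): HEAD=work@D [main=C work=D]
After op 6 (branch): HEAD=work@D [fix=D main=C work=D]
After op 7 (merge): HEAD=work@E [fix=D main=C work=E]
After op 8 (checkout): HEAD=fix@D [fix=D main=C work=E]
After op 9 (reset): HEAD=fix@C [fix=C main=C work=E]
After op 10 (merge): HEAD=fix@F [fix=F main=C work=E]
After op 11 (reset): HEAD=fix@E [fix=E main=C work=E]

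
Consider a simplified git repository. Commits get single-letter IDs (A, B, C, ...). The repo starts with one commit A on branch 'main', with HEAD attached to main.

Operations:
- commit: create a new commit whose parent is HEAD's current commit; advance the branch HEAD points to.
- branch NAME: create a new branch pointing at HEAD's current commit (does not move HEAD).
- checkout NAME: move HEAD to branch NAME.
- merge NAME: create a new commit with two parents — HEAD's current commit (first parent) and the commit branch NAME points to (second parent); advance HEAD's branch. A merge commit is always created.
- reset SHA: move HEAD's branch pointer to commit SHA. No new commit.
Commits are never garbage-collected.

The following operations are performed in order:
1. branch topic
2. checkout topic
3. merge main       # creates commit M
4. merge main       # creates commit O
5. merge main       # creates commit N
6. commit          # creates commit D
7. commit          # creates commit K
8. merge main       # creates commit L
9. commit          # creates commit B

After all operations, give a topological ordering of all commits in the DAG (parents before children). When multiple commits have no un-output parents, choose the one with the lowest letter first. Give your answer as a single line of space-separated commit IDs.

Answer: A M O N D K L B

Derivation:
After op 1 (branch): HEAD=main@A [main=A topic=A]
After op 2 (checkout): HEAD=topic@A [main=A topic=A]
After op 3 (merge): HEAD=topic@M [main=A topic=M]
After op 4 (merge): HEAD=topic@O [main=A topic=O]
After op 5 (merge): HEAD=topic@N [main=A topic=N]
After op 6 (commit): HEAD=topic@D [main=A topic=D]
After op 7 (commit): HEAD=topic@K [main=A topic=K]
After op 8 (merge): HEAD=topic@L [main=A topic=L]
After op 9 (commit): HEAD=topic@B [main=A topic=B]
commit A: parents=[]
commit B: parents=['L']
commit D: parents=['N']
commit K: parents=['D']
commit L: parents=['K', 'A']
commit M: parents=['A', 'A']
commit N: parents=['O', 'A']
commit O: parents=['M', 'A']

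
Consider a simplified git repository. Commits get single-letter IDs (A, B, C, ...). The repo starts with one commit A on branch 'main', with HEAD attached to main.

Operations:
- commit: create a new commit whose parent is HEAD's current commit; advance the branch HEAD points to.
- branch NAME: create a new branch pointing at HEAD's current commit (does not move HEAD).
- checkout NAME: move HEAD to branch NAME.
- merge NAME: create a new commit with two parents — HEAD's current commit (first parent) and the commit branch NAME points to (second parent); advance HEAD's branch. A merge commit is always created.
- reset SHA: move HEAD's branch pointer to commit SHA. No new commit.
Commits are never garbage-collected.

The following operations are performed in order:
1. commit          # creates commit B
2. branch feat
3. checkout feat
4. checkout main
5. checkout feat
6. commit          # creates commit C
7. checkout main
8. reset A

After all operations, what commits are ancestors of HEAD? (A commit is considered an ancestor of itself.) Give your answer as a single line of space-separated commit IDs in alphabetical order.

After op 1 (commit): HEAD=main@B [main=B]
After op 2 (branch): HEAD=main@B [feat=B main=B]
After op 3 (checkout): HEAD=feat@B [feat=B main=B]
After op 4 (checkout): HEAD=main@B [feat=B main=B]
After op 5 (checkout): HEAD=feat@B [feat=B main=B]
After op 6 (commit): HEAD=feat@C [feat=C main=B]
After op 7 (checkout): HEAD=main@B [feat=C main=B]
After op 8 (reset): HEAD=main@A [feat=C main=A]

Answer: A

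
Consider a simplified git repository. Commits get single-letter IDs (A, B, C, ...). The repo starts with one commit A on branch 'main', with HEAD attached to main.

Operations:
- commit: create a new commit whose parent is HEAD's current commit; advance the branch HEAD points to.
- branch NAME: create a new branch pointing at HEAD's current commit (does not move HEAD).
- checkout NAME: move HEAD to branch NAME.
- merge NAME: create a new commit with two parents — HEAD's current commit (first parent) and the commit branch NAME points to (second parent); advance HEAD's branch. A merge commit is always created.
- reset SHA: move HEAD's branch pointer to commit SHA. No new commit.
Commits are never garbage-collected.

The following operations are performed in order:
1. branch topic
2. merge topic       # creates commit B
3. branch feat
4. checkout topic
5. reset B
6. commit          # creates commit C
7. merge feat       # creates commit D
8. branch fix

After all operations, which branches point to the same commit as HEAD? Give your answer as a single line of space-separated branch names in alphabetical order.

After op 1 (branch): HEAD=main@A [main=A topic=A]
After op 2 (merge): HEAD=main@B [main=B topic=A]
After op 3 (branch): HEAD=main@B [feat=B main=B topic=A]
After op 4 (checkout): HEAD=topic@A [feat=B main=B topic=A]
After op 5 (reset): HEAD=topic@B [feat=B main=B topic=B]
After op 6 (commit): HEAD=topic@C [feat=B main=B topic=C]
After op 7 (merge): HEAD=topic@D [feat=B main=B topic=D]
After op 8 (branch): HEAD=topic@D [feat=B fix=D main=B topic=D]

Answer: fix topic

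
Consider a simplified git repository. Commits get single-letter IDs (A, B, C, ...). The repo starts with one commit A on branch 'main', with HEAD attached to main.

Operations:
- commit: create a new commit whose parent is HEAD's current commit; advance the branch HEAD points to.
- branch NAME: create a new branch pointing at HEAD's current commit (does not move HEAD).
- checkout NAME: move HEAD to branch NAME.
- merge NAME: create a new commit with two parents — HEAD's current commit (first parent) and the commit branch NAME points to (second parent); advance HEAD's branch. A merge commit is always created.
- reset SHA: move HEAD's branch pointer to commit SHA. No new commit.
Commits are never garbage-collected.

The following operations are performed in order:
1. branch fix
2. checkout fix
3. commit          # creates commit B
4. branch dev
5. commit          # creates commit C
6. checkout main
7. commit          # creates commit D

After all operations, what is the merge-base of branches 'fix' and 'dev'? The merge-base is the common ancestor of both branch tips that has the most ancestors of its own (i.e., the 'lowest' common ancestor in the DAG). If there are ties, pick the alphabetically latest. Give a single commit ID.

Answer: B

Derivation:
After op 1 (branch): HEAD=main@A [fix=A main=A]
After op 2 (checkout): HEAD=fix@A [fix=A main=A]
After op 3 (commit): HEAD=fix@B [fix=B main=A]
After op 4 (branch): HEAD=fix@B [dev=B fix=B main=A]
After op 5 (commit): HEAD=fix@C [dev=B fix=C main=A]
After op 6 (checkout): HEAD=main@A [dev=B fix=C main=A]
After op 7 (commit): HEAD=main@D [dev=B fix=C main=D]
ancestors(fix=C): ['A', 'B', 'C']
ancestors(dev=B): ['A', 'B']
common: ['A', 'B']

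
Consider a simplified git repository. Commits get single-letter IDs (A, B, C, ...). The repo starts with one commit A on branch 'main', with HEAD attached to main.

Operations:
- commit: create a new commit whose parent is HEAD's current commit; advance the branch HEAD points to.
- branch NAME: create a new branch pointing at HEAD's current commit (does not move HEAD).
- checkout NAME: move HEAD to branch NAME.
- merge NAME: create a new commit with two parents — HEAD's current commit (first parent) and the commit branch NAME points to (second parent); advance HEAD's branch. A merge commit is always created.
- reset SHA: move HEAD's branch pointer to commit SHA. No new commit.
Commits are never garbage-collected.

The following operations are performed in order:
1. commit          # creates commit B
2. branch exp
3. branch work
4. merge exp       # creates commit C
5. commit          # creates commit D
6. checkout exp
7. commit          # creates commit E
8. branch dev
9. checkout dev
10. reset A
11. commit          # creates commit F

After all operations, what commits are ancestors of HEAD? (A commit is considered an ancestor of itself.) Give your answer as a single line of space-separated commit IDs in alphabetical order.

After op 1 (commit): HEAD=main@B [main=B]
After op 2 (branch): HEAD=main@B [exp=B main=B]
After op 3 (branch): HEAD=main@B [exp=B main=B work=B]
After op 4 (merge): HEAD=main@C [exp=B main=C work=B]
After op 5 (commit): HEAD=main@D [exp=B main=D work=B]
After op 6 (checkout): HEAD=exp@B [exp=B main=D work=B]
After op 7 (commit): HEAD=exp@E [exp=E main=D work=B]
After op 8 (branch): HEAD=exp@E [dev=E exp=E main=D work=B]
After op 9 (checkout): HEAD=dev@E [dev=E exp=E main=D work=B]
After op 10 (reset): HEAD=dev@A [dev=A exp=E main=D work=B]
After op 11 (commit): HEAD=dev@F [dev=F exp=E main=D work=B]

Answer: A F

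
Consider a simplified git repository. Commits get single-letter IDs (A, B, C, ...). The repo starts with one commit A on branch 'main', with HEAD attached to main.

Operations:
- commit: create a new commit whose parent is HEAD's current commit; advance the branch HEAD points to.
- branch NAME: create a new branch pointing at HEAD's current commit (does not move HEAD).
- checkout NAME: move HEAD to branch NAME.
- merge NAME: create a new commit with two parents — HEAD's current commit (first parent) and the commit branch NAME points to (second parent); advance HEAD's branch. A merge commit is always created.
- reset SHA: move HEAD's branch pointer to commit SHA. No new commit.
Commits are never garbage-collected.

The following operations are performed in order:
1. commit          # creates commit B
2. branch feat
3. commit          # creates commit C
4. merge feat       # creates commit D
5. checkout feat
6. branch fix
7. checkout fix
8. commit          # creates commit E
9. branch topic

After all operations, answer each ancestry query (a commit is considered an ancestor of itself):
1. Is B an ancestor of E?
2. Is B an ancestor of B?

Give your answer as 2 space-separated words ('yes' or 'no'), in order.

After op 1 (commit): HEAD=main@B [main=B]
After op 2 (branch): HEAD=main@B [feat=B main=B]
After op 3 (commit): HEAD=main@C [feat=B main=C]
After op 4 (merge): HEAD=main@D [feat=B main=D]
After op 5 (checkout): HEAD=feat@B [feat=B main=D]
After op 6 (branch): HEAD=feat@B [feat=B fix=B main=D]
After op 7 (checkout): HEAD=fix@B [feat=B fix=B main=D]
After op 8 (commit): HEAD=fix@E [feat=B fix=E main=D]
After op 9 (branch): HEAD=fix@E [feat=B fix=E main=D topic=E]
ancestors(E) = {A,B,E}; B in? yes
ancestors(B) = {A,B}; B in? yes

Answer: yes yes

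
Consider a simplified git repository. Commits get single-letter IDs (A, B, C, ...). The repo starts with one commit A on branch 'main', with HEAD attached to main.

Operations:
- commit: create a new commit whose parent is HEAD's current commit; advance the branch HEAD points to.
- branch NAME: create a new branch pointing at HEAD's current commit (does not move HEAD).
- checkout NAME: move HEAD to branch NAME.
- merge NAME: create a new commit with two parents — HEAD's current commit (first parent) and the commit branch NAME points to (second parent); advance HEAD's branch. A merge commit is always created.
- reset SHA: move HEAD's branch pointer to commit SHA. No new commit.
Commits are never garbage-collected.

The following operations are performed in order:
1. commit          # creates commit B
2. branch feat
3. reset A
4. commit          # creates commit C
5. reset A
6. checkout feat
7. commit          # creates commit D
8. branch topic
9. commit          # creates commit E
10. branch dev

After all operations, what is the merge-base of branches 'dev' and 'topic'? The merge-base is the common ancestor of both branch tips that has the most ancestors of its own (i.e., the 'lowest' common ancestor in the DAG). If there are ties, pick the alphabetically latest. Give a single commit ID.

Answer: D

Derivation:
After op 1 (commit): HEAD=main@B [main=B]
After op 2 (branch): HEAD=main@B [feat=B main=B]
After op 3 (reset): HEAD=main@A [feat=B main=A]
After op 4 (commit): HEAD=main@C [feat=B main=C]
After op 5 (reset): HEAD=main@A [feat=B main=A]
After op 6 (checkout): HEAD=feat@B [feat=B main=A]
After op 7 (commit): HEAD=feat@D [feat=D main=A]
After op 8 (branch): HEAD=feat@D [feat=D main=A topic=D]
After op 9 (commit): HEAD=feat@E [feat=E main=A topic=D]
After op 10 (branch): HEAD=feat@E [dev=E feat=E main=A topic=D]
ancestors(dev=E): ['A', 'B', 'D', 'E']
ancestors(topic=D): ['A', 'B', 'D']
common: ['A', 'B', 'D']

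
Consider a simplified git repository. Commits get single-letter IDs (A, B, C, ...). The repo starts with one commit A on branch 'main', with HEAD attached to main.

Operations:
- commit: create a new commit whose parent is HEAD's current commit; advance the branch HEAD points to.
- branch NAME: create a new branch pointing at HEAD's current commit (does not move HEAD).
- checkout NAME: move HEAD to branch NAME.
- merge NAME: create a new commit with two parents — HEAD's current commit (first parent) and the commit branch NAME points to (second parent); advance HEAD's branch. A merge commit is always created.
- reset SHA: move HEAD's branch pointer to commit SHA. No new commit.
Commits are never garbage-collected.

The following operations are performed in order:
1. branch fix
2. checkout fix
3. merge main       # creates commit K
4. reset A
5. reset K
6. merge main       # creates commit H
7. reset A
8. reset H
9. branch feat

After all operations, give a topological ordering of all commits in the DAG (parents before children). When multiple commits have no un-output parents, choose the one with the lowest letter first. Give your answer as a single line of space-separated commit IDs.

After op 1 (branch): HEAD=main@A [fix=A main=A]
After op 2 (checkout): HEAD=fix@A [fix=A main=A]
After op 3 (merge): HEAD=fix@K [fix=K main=A]
After op 4 (reset): HEAD=fix@A [fix=A main=A]
After op 5 (reset): HEAD=fix@K [fix=K main=A]
After op 6 (merge): HEAD=fix@H [fix=H main=A]
After op 7 (reset): HEAD=fix@A [fix=A main=A]
After op 8 (reset): HEAD=fix@H [fix=H main=A]
After op 9 (branch): HEAD=fix@H [feat=H fix=H main=A]
commit A: parents=[]
commit H: parents=['K', 'A']
commit K: parents=['A', 'A']

Answer: A K H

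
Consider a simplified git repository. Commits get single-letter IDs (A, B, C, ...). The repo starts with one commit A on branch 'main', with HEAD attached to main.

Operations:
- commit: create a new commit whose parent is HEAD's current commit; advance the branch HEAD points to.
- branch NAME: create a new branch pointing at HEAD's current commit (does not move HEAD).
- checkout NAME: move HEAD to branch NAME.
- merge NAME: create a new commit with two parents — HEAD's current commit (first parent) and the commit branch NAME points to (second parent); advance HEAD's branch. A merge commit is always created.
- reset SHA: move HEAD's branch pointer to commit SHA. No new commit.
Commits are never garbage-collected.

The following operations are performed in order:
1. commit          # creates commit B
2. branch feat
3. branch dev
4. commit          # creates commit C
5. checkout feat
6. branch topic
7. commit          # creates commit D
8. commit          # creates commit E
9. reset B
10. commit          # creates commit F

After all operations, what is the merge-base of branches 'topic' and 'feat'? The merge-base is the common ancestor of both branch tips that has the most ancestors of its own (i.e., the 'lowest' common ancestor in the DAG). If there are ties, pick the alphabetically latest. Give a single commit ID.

After op 1 (commit): HEAD=main@B [main=B]
After op 2 (branch): HEAD=main@B [feat=B main=B]
After op 3 (branch): HEAD=main@B [dev=B feat=B main=B]
After op 4 (commit): HEAD=main@C [dev=B feat=B main=C]
After op 5 (checkout): HEAD=feat@B [dev=B feat=B main=C]
After op 6 (branch): HEAD=feat@B [dev=B feat=B main=C topic=B]
After op 7 (commit): HEAD=feat@D [dev=B feat=D main=C topic=B]
After op 8 (commit): HEAD=feat@E [dev=B feat=E main=C topic=B]
After op 9 (reset): HEAD=feat@B [dev=B feat=B main=C topic=B]
After op 10 (commit): HEAD=feat@F [dev=B feat=F main=C topic=B]
ancestors(topic=B): ['A', 'B']
ancestors(feat=F): ['A', 'B', 'F']
common: ['A', 'B']

Answer: B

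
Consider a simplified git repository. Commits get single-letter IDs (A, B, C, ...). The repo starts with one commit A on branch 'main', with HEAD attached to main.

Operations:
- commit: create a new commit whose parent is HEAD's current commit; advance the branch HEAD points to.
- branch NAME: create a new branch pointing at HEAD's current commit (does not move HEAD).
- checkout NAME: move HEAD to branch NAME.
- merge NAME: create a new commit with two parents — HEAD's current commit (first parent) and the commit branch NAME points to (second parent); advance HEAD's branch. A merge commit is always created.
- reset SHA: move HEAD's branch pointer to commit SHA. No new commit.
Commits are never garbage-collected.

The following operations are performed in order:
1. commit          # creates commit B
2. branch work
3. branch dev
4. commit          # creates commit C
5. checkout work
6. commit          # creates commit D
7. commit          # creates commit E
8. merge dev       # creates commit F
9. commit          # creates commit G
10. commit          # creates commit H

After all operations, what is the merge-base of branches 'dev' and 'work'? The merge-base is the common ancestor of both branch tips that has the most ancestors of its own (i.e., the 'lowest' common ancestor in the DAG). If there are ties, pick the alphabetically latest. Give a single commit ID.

Answer: B

Derivation:
After op 1 (commit): HEAD=main@B [main=B]
After op 2 (branch): HEAD=main@B [main=B work=B]
After op 3 (branch): HEAD=main@B [dev=B main=B work=B]
After op 4 (commit): HEAD=main@C [dev=B main=C work=B]
After op 5 (checkout): HEAD=work@B [dev=B main=C work=B]
After op 6 (commit): HEAD=work@D [dev=B main=C work=D]
After op 7 (commit): HEAD=work@E [dev=B main=C work=E]
After op 8 (merge): HEAD=work@F [dev=B main=C work=F]
After op 9 (commit): HEAD=work@G [dev=B main=C work=G]
After op 10 (commit): HEAD=work@H [dev=B main=C work=H]
ancestors(dev=B): ['A', 'B']
ancestors(work=H): ['A', 'B', 'D', 'E', 'F', 'G', 'H']
common: ['A', 'B']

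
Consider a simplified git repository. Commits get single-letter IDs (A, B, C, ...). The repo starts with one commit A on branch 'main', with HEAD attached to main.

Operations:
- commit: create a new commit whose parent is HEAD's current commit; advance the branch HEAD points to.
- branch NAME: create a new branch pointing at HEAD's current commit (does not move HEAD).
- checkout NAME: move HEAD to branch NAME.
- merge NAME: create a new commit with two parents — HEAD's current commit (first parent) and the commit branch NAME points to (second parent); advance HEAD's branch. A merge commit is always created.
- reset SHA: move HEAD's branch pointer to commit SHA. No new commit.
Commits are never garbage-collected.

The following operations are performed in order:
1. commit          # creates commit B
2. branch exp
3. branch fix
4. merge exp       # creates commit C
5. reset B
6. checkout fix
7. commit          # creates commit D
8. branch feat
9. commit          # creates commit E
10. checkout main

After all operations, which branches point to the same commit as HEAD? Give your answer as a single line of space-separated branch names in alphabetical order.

Answer: exp main

Derivation:
After op 1 (commit): HEAD=main@B [main=B]
After op 2 (branch): HEAD=main@B [exp=B main=B]
After op 3 (branch): HEAD=main@B [exp=B fix=B main=B]
After op 4 (merge): HEAD=main@C [exp=B fix=B main=C]
After op 5 (reset): HEAD=main@B [exp=B fix=B main=B]
After op 6 (checkout): HEAD=fix@B [exp=B fix=B main=B]
After op 7 (commit): HEAD=fix@D [exp=B fix=D main=B]
After op 8 (branch): HEAD=fix@D [exp=B feat=D fix=D main=B]
After op 9 (commit): HEAD=fix@E [exp=B feat=D fix=E main=B]
After op 10 (checkout): HEAD=main@B [exp=B feat=D fix=E main=B]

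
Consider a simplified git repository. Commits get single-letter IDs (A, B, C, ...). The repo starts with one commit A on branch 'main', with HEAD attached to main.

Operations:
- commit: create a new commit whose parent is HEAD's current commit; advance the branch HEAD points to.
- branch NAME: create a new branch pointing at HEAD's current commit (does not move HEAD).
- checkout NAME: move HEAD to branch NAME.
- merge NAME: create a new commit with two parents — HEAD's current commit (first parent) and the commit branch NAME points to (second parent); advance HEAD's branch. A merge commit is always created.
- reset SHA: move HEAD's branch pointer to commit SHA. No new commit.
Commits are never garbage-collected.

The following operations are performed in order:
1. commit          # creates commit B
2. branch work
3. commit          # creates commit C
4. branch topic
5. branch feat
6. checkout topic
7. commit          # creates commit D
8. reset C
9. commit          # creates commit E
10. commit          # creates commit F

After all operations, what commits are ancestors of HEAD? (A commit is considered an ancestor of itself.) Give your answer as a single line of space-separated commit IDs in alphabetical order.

Answer: A B C E F

Derivation:
After op 1 (commit): HEAD=main@B [main=B]
After op 2 (branch): HEAD=main@B [main=B work=B]
After op 3 (commit): HEAD=main@C [main=C work=B]
After op 4 (branch): HEAD=main@C [main=C topic=C work=B]
After op 5 (branch): HEAD=main@C [feat=C main=C topic=C work=B]
After op 6 (checkout): HEAD=topic@C [feat=C main=C topic=C work=B]
After op 7 (commit): HEAD=topic@D [feat=C main=C topic=D work=B]
After op 8 (reset): HEAD=topic@C [feat=C main=C topic=C work=B]
After op 9 (commit): HEAD=topic@E [feat=C main=C topic=E work=B]
After op 10 (commit): HEAD=topic@F [feat=C main=C topic=F work=B]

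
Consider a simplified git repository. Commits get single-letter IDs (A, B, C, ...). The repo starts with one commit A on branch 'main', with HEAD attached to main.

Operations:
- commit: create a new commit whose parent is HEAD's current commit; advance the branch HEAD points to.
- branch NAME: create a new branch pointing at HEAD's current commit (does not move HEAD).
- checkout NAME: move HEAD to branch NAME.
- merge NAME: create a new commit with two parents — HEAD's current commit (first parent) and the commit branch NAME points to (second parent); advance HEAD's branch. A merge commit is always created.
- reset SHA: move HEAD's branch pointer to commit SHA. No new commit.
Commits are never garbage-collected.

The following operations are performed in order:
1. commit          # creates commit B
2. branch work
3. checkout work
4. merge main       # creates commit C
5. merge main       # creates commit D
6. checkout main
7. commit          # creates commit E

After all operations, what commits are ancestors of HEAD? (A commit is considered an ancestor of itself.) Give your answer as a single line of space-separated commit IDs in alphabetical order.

After op 1 (commit): HEAD=main@B [main=B]
After op 2 (branch): HEAD=main@B [main=B work=B]
After op 3 (checkout): HEAD=work@B [main=B work=B]
After op 4 (merge): HEAD=work@C [main=B work=C]
After op 5 (merge): HEAD=work@D [main=B work=D]
After op 6 (checkout): HEAD=main@B [main=B work=D]
After op 7 (commit): HEAD=main@E [main=E work=D]

Answer: A B E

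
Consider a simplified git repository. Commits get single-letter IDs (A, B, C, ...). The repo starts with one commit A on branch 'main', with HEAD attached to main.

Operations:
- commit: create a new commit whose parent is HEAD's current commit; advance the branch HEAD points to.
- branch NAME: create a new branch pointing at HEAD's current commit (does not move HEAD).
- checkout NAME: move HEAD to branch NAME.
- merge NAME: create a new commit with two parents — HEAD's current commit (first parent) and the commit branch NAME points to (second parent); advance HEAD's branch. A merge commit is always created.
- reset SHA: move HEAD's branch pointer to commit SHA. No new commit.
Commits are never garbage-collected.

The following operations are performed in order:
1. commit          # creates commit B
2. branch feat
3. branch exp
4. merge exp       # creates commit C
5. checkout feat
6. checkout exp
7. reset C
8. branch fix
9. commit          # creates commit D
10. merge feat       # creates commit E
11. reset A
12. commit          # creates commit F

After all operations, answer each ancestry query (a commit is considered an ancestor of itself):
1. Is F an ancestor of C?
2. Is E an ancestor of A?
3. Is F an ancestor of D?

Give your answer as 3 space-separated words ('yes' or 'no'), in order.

Answer: no no no

Derivation:
After op 1 (commit): HEAD=main@B [main=B]
After op 2 (branch): HEAD=main@B [feat=B main=B]
After op 3 (branch): HEAD=main@B [exp=B feat=B main=B]
After op 4 (merge): HEAD=main@C [exp=B feat=B main=C]
After op 5 (checkout): HEAD=feat@B [exp=B feat=B main=C]
After op 6 (checkout): HEAD=exp@B [exp=B feat=B main=C]
After op 7 (reset): HEAD=exp@C [exp=C feat=B main=C]
After op 8 (branch): HEAD=exp@C [exp=C feat=B fix=C main=C]
After op 9 (commit): HEAD=exp@D [exp=D feat=B fix=C main=C]
After op 10 (merge): HEAD=exp@E [exp=E feat=B fix=C main=C]
After op 11 (reset): HEAD=exp@A [exp=A feat=B fix=C main=C]
After op 12 (commit): HEAD=exp@F [exp=F feat=B fix=C main=C]
ancestors(C) = {A,B,C}; F in? no
ancestors(A) = {A}; E in? no
ancestors(D) = {A,B,C,D}; F in? no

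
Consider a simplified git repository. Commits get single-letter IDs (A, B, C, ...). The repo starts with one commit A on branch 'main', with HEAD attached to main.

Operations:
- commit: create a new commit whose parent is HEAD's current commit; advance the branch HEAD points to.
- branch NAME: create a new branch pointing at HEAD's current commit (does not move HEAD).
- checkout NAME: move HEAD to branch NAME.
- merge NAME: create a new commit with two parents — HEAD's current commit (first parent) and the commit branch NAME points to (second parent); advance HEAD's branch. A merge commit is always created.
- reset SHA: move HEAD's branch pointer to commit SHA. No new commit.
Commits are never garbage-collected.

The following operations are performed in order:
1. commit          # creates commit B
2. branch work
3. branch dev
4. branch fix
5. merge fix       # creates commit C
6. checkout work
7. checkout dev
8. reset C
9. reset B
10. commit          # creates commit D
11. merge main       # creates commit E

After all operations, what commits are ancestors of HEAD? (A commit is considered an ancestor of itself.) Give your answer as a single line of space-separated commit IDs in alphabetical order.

After op 1 (commit): HEAD=main@B [main=B]
After op 2 (branch): HEAD=main@B [main=B work=B]
After op 3 (branch): HEAD=main@B [dev=B main=B work=B]
After op 4 (branch): HEAD=main@B [dev=B fix=B main=B work=B]
After op 5 (merge): HEAD=main@C [dev=B fix=B main=C work=B]
After op 6 (checkout): HEAD=work@B [dev=B fix=B main=C work=B]
After op 7 (checkout): HEAD=dev@B [dev=B fix=B main=C work=B]
After op 8 (reset): HEAD=dev@C [dev=C fix=B main=C work=B]
After op 9 (reset): HEAD=dev@B [dev=B fix=B main=C work=B]
After op 10 (commit): HEAD=dev@D [dev=D fix=B main=C work=B]
After op 11 (merge): HEAD=dev@E [dev=E fix=B main=C work=B]

Answer: A B C D E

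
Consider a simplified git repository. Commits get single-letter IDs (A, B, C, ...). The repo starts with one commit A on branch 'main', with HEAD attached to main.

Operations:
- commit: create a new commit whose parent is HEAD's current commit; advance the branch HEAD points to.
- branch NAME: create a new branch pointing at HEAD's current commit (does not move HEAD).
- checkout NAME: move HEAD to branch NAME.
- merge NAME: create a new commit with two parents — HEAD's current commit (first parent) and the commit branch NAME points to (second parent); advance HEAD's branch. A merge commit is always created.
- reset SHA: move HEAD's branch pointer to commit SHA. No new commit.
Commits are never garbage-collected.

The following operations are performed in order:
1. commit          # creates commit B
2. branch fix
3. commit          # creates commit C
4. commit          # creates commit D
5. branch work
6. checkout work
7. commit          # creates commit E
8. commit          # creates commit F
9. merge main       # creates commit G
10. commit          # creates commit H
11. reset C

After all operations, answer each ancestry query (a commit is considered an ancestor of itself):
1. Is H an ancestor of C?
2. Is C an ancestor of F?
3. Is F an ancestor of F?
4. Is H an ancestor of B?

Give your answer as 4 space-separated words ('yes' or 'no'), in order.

Answer: no yes yes no

Derivation:
After op 1 (commit): HEAD=main@B [main=B]
After op 2 (branch): HEAD=main@B [fix=B main=B]
After op 3 (commit): HEAD=main@C [fix=B main=C]
After op 4 (commit): HEAD=main@D [fix=B main=D]
After op 5 (branch): HEAD=main@D [fix=B main=D work=D]
After op 6 (checkout): HEAD=work@D [fix=B main=D work=D]
After op 7 (commit): HEAD=work@E [fix=B main=D work=E]
After op 8 (commit): HEAD=work@F [fix=B main=D work=F]
After op 9 (merge): HEAD=work@G [fix=B main=D work=G]
After op 10 (commit): HEAD=work@H [fix=B main=D work=H]
After op 11 (reset): HEAD=work@C [fix=B main=D work=C]
ancestors(C) = {A,B,C}; H in? no
ancestors(F) = {A,B,C,D,E,F}; C in? yes
ancestors(F) = {A,B,C,D,E,F}; F in? yes
ancestors(B) = {A,B}; H in? no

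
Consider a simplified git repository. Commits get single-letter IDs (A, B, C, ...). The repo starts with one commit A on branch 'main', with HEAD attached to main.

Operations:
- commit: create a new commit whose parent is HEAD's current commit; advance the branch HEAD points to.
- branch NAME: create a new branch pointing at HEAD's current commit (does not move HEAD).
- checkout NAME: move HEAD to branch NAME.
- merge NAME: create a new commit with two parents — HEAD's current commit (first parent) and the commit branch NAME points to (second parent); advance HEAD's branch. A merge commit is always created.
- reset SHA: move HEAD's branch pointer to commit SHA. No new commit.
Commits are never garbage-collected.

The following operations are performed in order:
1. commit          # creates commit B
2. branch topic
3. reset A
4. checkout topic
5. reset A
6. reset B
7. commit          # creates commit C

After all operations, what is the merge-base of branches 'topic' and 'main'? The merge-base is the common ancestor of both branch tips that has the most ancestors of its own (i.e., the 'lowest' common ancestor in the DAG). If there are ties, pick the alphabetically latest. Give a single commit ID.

After op 1 (commit): HEAD=main@B [main=B]
After op 2 (branch): HEAD=main@B [main=B topic=B]
After op 3 (reset): HEAD=main@A [main=A topic=B]
After op 4 (checkout): HEAD=topic@B [main=A topic=B]
After op 5 (reset): HEAD=topic@A [main=A topic=A]
After op 6 (reset): HEAD=topic@B [main=A topic=B]
After op 7 (commit): HEAD=topic@C [main=A topic=C]
ancestors(topic=C): ['A', 'B', 'C']
ancestors(main=A): ['A']
common: ['A']

Answer: A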